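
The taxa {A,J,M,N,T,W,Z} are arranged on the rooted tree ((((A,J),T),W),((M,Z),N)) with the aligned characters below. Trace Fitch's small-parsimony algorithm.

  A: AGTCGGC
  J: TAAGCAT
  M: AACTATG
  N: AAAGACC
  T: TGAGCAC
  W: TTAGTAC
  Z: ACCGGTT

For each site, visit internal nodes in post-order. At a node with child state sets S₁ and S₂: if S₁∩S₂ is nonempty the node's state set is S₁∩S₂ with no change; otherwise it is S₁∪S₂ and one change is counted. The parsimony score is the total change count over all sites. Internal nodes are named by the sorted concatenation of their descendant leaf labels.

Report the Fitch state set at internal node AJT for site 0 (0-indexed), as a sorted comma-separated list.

T

[col 0] AJ: children A:{A}, J:{T} ∪→ {A,T}; cost 1
[col 0] AJT: children AJ:{A,T}, T:{T} ∩→ {T}; cost 0
[col 0] AJTW: children AJT:{T}, W:{T} ∩→ {T}; cost 0
[col 0] MZ: children M:{A}, Z:{A} ∩→ {A}; cost 0
[col 0] MNZ: children MZ:{A}, N:{A} ∩→ {A}; cost 0
[col 0] AJMNTWZ: children AJTW:{T}, MNZ:{A} ∪→ {A,T}; cost 1
[col 1] AJ: children A:{G}, J:{A} ∪→ {A,G}; cost 1
[col 1] AJT: children AJ:{A,G}, T:{G} ∩→ {G}; cost 0
[col 1] AJTW: children AJT:{G}, W:{T} ∪→ {G,T}; cost 1
[col 1] MZ: children M:{A}, Z:{C} ∪→ {A,C}; cost 1
[col 1] MNZ: children MZ:{A,C}, N:{A} ∩→ {A}; cost 0
[col 1] AJMNTWZ: children AJTW:{G,T}, MNZ:{A} ∪→ {A,G,T}; cost 1
[col 2] AJ: children A:{T}, J:{A} ∪→ {A,T}; cost 1
[col 2] AJT: children AJ:{A,T}, T:{A} ∩→ {A}; cost 0
[col 2] AJTW: children AJT:{A}, W:{A} ∩→ {A}; cost 0
[col 2] MZ: children M:{C}, Z:{C} ∩→ {C}; cost 0
[col 2] MNZ: children MZ:{C}, N:{A} ∪→ {A,C}; cost 1
[col 2] AJMNTWZ: children AJTW:{A}, MNZ:{A,C} ∩→ {A}; cost 0
[col 3] AJ: children A:{C}, J:{G} ∪→ {C,G}; cost 1
[col 3] AJT: children AJ:{C,G}, T:{G} ∩→ {G}; cost 0
[col 3] AJTW: children AJT:{G}, W:{G} ∩→ {G}; cost 0
[col 3] MZ: children M:{T}, Z:{G} ∪→ {G,T}; cost 1
[col 3] MNZ: children MZ:{G,T}, N:{G} ∩→ {G}; cost 0
[col 3] AJMNTWZ: children AJTW:{G}, MNZ:{G} ∩→ {G}; cost 0
[col 4] AJ: children A:{G}, J:{C} ∪→ {C,G}; cost 1
[col 4] AJT: children AJ:{C,G}, T:{C} ∩→ {C}; cost 0
[col 4] AJTW: children AJT:{C}, W:{T} ∪→ {C,T}; cost 1
[col 4] MZ: children M:{A}, Z:{G} ∪→ {A,G}; cost 1
[col 4] MNZ: children MZ:{A,G}, N:{A} ∩→ {A}; cost 0
[col 4] AJMNTWZ: children AJTW:{C,T}, MNZ:{A} ∪→ {A,C,T}; cost 1
[col 5] AJ: children A:{G}, J:{A} ∪→ {A,G}; cost 1
[col 5] AJT: children AJ:{A,G}, T:{A} ∩→ {A}; cost 0
[col 5] AJTW: children AJT:{A}, W:{A} ∩→ {A}; cost 0
[col 5] MZ: children M:{T}, Z:{T} ∩→ {T}; cost 0
[col 5] MNZ: children MZ:{T}, N:{C} ∪→ {C,T}; cost 1
[col 5] AJMNTWZ: children AJTW:{A}, MNZ:{C,T} ∪→ {A,C,T}; cost 1
[col 6] AJ: children A:{C}, J:{T} ∪→ {C,T}; cost 1
[col 6] AJT: children AJ:{C,T}, T:{C} ∩→ {C}; cost 0
[col 6] AJTW: children AJT:{C}, W:{C} ∩→ {C}; cost 0
[col 6] MZ: children M:{G}, Z:{T} ∪→ {G,T}; cost 1
[col 6] MNZ: children MZ:{G,T}, N:{C} ∪→ {C,G,T}; cost 1
[col 6] AJMNTWZ: children AJTW:{C}, MNZ:{C,G,T} ∩→ {C}; cost 0
per-site changes: [2, 4, 2, 2, 4, 3, 3]; total = 20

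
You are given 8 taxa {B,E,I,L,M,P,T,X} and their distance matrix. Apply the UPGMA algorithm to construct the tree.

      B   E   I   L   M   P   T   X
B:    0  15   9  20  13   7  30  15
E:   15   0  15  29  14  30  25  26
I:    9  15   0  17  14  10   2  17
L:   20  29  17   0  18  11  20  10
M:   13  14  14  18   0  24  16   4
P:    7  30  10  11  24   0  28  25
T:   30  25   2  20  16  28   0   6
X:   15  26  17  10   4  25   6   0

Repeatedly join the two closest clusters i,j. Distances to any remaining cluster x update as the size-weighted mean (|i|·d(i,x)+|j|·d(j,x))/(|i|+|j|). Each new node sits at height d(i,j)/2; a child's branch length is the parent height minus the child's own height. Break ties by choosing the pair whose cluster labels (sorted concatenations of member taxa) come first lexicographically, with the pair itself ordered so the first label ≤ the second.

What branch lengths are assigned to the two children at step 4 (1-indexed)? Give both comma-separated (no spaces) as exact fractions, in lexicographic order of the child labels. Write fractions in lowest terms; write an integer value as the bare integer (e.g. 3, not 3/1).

45/8,37/8

iteration 1: select I,T (d=2); attach at lengths (1, 1); label the merged cluster IT
  updated: d(B,IT)=39/2, d(E,IT)=20, d(IT,L)=37/2, d(IT,M)=15, d(IT,P)=19, d(IT,X)=23/2
iteration 2: select M,X (d=4); attach at lengths (2, 2); label the merged cluster MX
  updated: d(B,MX)=14, d(E,MX)=20, d(IT,MX)=53/4, d(L,MX)=14, d(MX,P)=49/2
iteration 3: select B,P (d=7); attach at lengths (7/2, 7/2); label the merged cluster BP
  updated: d(BP,E)=45/2, d(BP,IT)=77/4, d(BP,L)=31/2, d(BP,MX)=77/4
iteration 4: select IT,MX (d=53/4); attach at lengths (45/8, 37/8); label the merged cluster IMTX
  updated: d(BP,IMTX)=77/4, d(E,IMTX)=20, d(IMTX,L)=65/4
iteration 5: select BP,L (d=31/2); attach at lengths (17/4, 31/4); label the merged cluster BLP
  updated: d(BLP,E)=74/3, d(BLP,IMTX)=73/4
iteration 6: select BLP,IMTX (d=73/4); attach at lengths (11/8, 5/2); label the merged cluster BILMPTX
  updated: d(BILMPTX,E)=22
iteration 7: select BILMPTX,E (d=22); attach at lengths (15/8, 11); label the merged cluster BEILMPTX
final tree: ((((B:7/2,P:7/2):17/4,L:31/4):11/8,((I:1,T:1):45/8,(M:2,X:2):37/8):5/2):15/8,E:11)
total length: 52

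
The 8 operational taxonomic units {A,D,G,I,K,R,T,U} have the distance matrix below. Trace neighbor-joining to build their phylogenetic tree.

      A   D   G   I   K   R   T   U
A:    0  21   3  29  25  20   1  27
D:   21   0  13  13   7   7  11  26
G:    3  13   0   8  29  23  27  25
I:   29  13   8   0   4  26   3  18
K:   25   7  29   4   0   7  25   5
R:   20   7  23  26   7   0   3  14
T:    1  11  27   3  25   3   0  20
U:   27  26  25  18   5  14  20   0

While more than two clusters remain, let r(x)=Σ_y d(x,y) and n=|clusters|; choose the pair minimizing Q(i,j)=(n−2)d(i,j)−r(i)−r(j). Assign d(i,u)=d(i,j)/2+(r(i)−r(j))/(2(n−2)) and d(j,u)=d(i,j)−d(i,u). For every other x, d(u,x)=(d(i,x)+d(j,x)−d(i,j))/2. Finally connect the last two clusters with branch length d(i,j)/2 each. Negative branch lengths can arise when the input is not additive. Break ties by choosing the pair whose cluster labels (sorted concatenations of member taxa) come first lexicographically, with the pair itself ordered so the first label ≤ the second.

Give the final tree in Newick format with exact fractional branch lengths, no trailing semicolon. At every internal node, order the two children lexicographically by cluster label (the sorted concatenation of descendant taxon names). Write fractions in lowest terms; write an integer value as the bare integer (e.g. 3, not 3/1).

iteration 1: select A,G (d=3, Q=-236); attach at lengths (4/3, 5/3); label the merged cluster AG
  updated: d(AG,D)=31/2, d(AG,I)=17, d(AG,K)=51/2, d(AG,R)=20, d(AG,T)=25/2, d(AG,U)=49/2
iteration 2: select K,U (d=5, Q=-156); attach at lengths (-9/10, 59/10); label the merged cluster KU
  updated: d(AG,KU)=45/2, d(D,KU)=14, d(I,KU)=17/2, d(KU,R)=8, d(KU,T)=20
iteration 3: select I,KU (d=17/2, Q=-213/2); attach at lengths (57/16, 79/16); label the merged cluster IKU
  updated: d(AG,IKU)=31/2, d(D,IKU)=37/4, d(IKU,R)=51/4, d(IKU,T)=29/4
iteration 4: select R,T (d=3, Q=-135/2); attach at lengths (3, 0); label the merged cluster RT
  updated: d(AG,RT)=59/4, d(D,RT)=15/2, d(IKU,RT)=17/2
iteration 5: select AG,IKU (d=31/2, Q=-48); attach at lengths (87/8, 37/8); label the merged cluster AGIKU
  updated: d(AGIKU,D)=37/8, d(AGIKU,RT)=31/8
iteration 6: select AGIKU,D (d=37/8, Q=-16); attach at lengths (1/2, 33/8); label the merged cluster ADGIKU
  updated: d(ADGIKU,RT)=27/8
iteration 7: select ADGIKU,RT (d=27/8); attach at lengths (27/16, 27/16); label the merged cluster ADGIKRTU
final tree: ((((A:4/3,G:5/3):87/8,(I:57/16,(K:-9/10,U:59/10):79/16):37/8):1/2,D:33/8):27/16,(R:3,T:0):27/16)
total length: 43

((((A:4/3,G:5/3):87/8,(I:57/16,(K:-9/10,U:59/10):79/16):37/8):1/2,D:33/8):27/16,(R:3,T:0):27/16)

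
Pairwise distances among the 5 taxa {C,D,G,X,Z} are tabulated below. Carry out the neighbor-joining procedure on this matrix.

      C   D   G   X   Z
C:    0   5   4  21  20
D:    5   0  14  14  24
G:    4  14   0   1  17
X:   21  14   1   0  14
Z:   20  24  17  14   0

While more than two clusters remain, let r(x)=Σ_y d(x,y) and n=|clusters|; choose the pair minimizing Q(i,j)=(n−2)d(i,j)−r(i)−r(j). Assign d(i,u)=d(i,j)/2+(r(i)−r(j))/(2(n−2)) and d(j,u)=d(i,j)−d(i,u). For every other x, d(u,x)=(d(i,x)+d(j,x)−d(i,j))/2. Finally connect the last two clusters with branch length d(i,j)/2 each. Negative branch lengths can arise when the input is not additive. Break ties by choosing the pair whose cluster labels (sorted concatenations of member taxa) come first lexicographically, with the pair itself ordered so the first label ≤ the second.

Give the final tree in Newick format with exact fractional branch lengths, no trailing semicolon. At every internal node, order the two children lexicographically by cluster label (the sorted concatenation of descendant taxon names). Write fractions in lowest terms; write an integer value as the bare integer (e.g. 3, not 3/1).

step 1: merge (C,D) at d=5, Q=-92; branch lengths C→4/3, D→11/3; new cluster CD
  updated: d(CD,G)=13/2, d(CD,X)=15, d(CD,Z)=39/2
step 2: merge (CD,G) at d=13/2, Q=-105/2; branch lengths CD→59/8, G→-7/8; new cluster CDG
  updated: d(CDG,X)=19/4, d(CDG,Z)=15
step 3: merge (CDG,X) at d=19/4, Q=-135/4; branch lengths CDG→23/8, X→15/8; new cluster CDGX
  updated: d(CDGX,Z)=97/8
step 4: merge (CDGX,Z) at d=97/8; branch lengths CDGX→97/16, Z→97/16; new cluster CDGXZ
final tree: ((((C:4/3,D:11/3):59/8,G:-7/8):23/8,X:15/8):97/16,Z:97/16)
total length: 227/8

((((C:4/3,D:11/3):59/8,G:-7/8):23/8,X:15/8):97/16,Z:97/16)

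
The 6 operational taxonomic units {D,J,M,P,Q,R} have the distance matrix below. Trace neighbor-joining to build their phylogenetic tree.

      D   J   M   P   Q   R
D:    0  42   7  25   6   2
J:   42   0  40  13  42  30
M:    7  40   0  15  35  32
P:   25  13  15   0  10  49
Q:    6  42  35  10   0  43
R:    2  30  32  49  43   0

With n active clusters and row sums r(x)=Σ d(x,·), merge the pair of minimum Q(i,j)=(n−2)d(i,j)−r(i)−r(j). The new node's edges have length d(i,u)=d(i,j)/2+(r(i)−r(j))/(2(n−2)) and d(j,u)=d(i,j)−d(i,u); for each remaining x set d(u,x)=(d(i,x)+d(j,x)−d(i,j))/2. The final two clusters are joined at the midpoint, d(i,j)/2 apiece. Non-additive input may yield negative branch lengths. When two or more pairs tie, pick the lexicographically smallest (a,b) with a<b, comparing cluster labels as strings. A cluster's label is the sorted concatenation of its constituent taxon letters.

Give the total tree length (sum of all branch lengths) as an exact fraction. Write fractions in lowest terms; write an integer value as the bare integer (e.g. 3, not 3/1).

489/8

1. join D+R (d=2, Q=-230) ⇒ DR; edges |D|=-33/4, |R|=41/4
  updated: d(DR,J)=35, d(DR,M)=37/2, d(DR,P)=36, d(DR,Q)=47/2
2. join DR+M (d=37/2, Q=-166) ⇒ DMR; edges |DR|=10, |M|=17/2
  updated: d(DMR,J)=113/4, d(DMR,P)=65/4, d(DMR,Q)=20
3. join DMR+Q (d=20, Q=-193/2) ⇒ DMQR; edges |DMR|=65/8, |Q|=95/8
  updated: d(DMQR,J)=201/8, d(DMQR,P)=25/8
4. join DMQR+J (d=201/8, Q=-165/4) ⇒ DJMQR; edges |DMQR|=61/8, |J|=35/2
  updated: d(DJMQR,P)=-9/2
5. join DJMQR+P (d=-9/2) ⇒ DJMPQR; edges |DJMQR|=-9/4, |P|=-9/4
final tree: (((((D:-33/4,R:41/4):10,M:17/2):65/8,Q:95/8):61/8,J:35/2):-9/4,P:-9/4)
total length: 489/8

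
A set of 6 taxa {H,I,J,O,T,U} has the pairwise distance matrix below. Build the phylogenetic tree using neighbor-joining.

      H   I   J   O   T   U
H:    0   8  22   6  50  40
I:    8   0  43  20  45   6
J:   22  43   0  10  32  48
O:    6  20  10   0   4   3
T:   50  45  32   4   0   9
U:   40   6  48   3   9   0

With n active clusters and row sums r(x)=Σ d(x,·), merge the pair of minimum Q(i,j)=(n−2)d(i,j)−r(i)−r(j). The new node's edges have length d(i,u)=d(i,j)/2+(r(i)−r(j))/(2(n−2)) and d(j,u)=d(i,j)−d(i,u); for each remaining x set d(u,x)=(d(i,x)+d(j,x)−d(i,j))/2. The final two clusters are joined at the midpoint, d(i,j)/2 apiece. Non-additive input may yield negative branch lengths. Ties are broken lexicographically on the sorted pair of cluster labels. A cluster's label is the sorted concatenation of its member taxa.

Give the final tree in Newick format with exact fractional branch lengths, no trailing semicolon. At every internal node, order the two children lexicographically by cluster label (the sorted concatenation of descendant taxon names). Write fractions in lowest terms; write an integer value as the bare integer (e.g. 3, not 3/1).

((((H:9/2,I:7/2):189/16,J:267/16):105/16,O:-181/16):165/32,(T:73/12,U:35/12):165/32)

step 1: merge (H,I) at d=8, Q=-216; branch lengths H→9/2, I→7/2; new cluster HI
  updated: d(HI,J)=57/2, d(HI,O)=9, d(HI,T)=87/2, d(HI,U)=19
step 2: merge (T,U) at d=9, Q=-281/2; branch lengths T→73/12, U→35/12; new cluster TU
  updated: d(HI,TU)=107/4, d(J,TU)=71/2, d(O,TU)=-1
step 3: merge (HI,J) at d=57/2, Q=-325/4; branch lengths HI→189/16, J→267/16; new cluster HIJ
  updated: d(HIJ,O)=-19/4, d(HIJ,TU)=135/8
step 4: merge (HIJ,O) at d=-19/4, Q=-89/8; branch lengths HIJ→105/16, O→-181/16; new cluster HIJO
  updated: d(HIJO,TU)=165/16
step 5: merge (HIJO,TU) at d=165/16; branch lengths HIJO→165/32, TU→165/32; new cluster HIJOTU
final tree: ((((H:9/2,I:7/2):189/16,J:267/16):105/16,O:-181/16):165/32,(T:73/12,U:35/12):165/32)
total length: 817/16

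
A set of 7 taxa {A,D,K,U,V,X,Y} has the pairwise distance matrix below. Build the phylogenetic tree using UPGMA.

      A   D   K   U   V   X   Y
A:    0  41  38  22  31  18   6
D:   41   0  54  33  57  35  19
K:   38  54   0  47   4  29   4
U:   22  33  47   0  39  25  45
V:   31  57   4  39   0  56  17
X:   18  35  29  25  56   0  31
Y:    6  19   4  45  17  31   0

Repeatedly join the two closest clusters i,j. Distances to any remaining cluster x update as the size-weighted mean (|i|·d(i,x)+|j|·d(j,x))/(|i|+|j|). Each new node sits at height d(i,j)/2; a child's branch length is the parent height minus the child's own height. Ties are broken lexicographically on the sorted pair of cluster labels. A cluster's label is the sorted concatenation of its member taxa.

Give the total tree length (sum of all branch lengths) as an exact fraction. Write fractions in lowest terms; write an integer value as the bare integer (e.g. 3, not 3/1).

1007/12

1. join K+V (d=4) ⇒ KV; edges |K|=2, |V|=2
  updated: d(A,KV)=69/2, d(D,KV)=111/2, d(KV,U)=43, d(KV,X)=85/2, d(KV,Y)=21/2
2. join A+Y (d=6) ⇒ AY; edges |A|=3, |Y|=3
  updated: d(AY,D)=30, d(AY,KV)=45/2, d(AY,U)=67/2, d(AY,X)=49/2
3. join AY+KV (d=45/2) ⇒ AKVY; edges |AY|=33/4, |KV|=37/4
  updated: d(AKVY,D)=171/4, d(AKVY,U)=153/4, d(AKVY,X)=67/2
4. join U+X (d=25) ⇒ UX; edges |U|=25/2, |X|=25/2
  updated: d(AKVY,UX)=287/8, d(D,UX)=34
5. join D+UX (d=34) ⇒ DUX; edges |D|=17, |UX|=9/2
  updated: d(AKVY,DUX)=229/6
6. join AKVY+DUX (d=229/6) ⇒ ADKUVXY; edges |AKVY|=47/6, |DUX|=25/12
final tree: (((A:3,Y:3):33/4,(K:2,V:2):37/4):47/6,(D:17,(U:25/2,X:25/2):9/2):25/12)
total length: 1007/12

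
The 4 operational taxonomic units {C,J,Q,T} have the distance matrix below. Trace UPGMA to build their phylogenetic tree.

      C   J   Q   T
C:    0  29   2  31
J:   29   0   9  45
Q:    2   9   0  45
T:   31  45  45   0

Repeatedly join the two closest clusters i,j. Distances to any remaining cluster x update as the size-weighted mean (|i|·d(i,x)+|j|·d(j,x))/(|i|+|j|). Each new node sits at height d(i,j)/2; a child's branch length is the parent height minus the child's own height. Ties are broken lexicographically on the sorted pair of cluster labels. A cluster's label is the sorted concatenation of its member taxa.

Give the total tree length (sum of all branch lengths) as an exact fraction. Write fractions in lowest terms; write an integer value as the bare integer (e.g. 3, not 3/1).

1. join C+Q (d=2) ⇒ CQ; edges |C|=1, |Q|=1
  updated: d(CQ,J)=19, d(CQ,T)=38
2. join CQ+J (d=19) ⇒ CJQ; edges |CQ|=17/2, |J|=19/2
  updated: d(CJQ,T)=121/3
3. join CJQ+T (d=121/3) ⇒ CJQT; edges |CJQ|=32/3, |T|=121/6
final tree: (((C:1,Q:1):17/2,J:19/2):32/3,T:121/6)
total length: 305/6

305/6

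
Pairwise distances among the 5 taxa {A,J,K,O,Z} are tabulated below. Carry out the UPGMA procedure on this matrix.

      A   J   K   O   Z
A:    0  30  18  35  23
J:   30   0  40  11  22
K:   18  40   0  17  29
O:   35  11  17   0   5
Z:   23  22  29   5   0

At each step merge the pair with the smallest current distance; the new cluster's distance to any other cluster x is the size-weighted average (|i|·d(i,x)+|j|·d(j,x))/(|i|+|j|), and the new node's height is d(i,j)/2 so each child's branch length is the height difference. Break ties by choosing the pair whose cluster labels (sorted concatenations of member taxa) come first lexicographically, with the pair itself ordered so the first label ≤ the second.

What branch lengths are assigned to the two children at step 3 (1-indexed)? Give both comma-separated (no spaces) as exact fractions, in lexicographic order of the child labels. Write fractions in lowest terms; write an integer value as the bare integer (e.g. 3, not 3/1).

9,9

iteration 1: select O,Z (d=5); attach at lengths (5/2, 5/2); label the merged cluster OZ
  updated: d(A,OZ)=29, d(J,OZ)=33/2, d(K,OZ)=23
iteration 2: select J,OZ (d=33/2); attach at lengths (33/4, 23/4); label the merged cluster JOZ
  updated: d(A,JOZ)=88/3, d(JOZ,K)=86/3
iteration 3: select A,K (d=18); attach at lengths (9, 9); label the merged cluster AK
  updated: d(AK,JOZ)=29
iteration 4: select AK,JOZ (d=29); attach at lengths (11/2, 25/4); label the merged cluster AJKOZ
final tree: ((A:9,K:9):11/2,(J:33/4,(O:5/2,Z:5/2):23/4):25/4)
total length: 195/4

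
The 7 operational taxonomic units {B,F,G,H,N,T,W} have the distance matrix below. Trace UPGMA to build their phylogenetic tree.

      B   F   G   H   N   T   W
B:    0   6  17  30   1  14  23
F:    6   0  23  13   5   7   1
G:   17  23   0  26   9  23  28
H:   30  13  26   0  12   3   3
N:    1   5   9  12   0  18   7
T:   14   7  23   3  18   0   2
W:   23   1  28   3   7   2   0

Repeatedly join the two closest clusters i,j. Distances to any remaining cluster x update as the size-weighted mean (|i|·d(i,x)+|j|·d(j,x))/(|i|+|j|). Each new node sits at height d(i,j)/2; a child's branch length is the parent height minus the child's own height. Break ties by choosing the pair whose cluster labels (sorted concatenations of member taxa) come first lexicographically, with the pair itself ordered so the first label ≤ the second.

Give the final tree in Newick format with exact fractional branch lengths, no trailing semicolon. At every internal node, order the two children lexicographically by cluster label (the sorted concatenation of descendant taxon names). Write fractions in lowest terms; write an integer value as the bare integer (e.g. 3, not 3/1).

iteration 1: select B,N (d=1); attach at lengths (1/2, 1/2); label the merged cluster BN
  updated: d(BN,F)=11/2, d(BN,G)=13, d(BN,H)=21, d(BN,T)=16, d(BN,W)=15
iteration 2: select F,W (d=1); attach at lengths (1/2, 1/2); label the merged cluster FW
  updated: d(BN,FW)=41/4, d(FW,G)=51/2, d(FW,H)=8, d(FW,T)=9/2
iteration 3: select H,T (d=3); attach at lengths (3/2, 3/2); label the merged cluster HT
  updated: d(BN,HT)=37/2, d(FW,HT)=25/4, d(G,HT)=49/2
iteration 4: select FW,HT (d=25/4); attach at lengths (21/8, 13/8); label the merged cluster FHTW
  updated: d(BN,FHTW)=115/8, d(FHTW,G)=25
iteration 5: select BN,G (d=13); attach at lengths (6, 13/2); label the merged cluster BGN
  updated: d(BGN,FHTW)=215/12
iteration 6: select BGN,FHTW (d=215/12); attach at lengths (59/24, 35/6); label the merged cluster BFGHNTW
final tree: (((B:1/2,N:1/2):6,G:13/2):59/24,((F:1/2,W:1/2):21/8,(H:3/2,T:3/2):13/8):35/6)
total length: 721/24

(((B:1/2,N:1/2):6,G:13/2):59/24,((F:1/2,W:1/2):21/8,(H:3/2,T:3/2):13/8):35/6)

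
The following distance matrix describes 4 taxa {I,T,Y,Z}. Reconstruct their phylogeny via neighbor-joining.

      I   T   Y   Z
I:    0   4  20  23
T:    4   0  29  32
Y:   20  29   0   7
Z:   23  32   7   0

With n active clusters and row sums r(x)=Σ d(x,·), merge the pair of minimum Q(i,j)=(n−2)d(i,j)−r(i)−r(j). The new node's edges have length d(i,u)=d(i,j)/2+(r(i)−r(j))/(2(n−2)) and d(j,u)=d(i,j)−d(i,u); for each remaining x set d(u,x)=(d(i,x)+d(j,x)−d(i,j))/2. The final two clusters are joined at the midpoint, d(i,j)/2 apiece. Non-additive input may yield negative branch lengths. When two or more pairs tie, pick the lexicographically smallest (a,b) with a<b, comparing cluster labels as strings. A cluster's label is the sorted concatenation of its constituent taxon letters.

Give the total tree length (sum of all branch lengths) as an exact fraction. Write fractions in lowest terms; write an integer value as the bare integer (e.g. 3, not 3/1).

63/2

iteration 1: select I,T (d=4, Q=-104); attach at lengths (-5/2, 13/2); label the merged cluster IT
  updated: d(IT,Y)=45/2, d(IT,Z)=51/2
iteration 2: select IT,Y (d=45/2, Q=-55); attach at lengths (41/2, 2); label the merged cluster ITY
  updated: d(ITY,Z)=5
iteration 3: select ITY,Z (d=5); attach at lengths (5/2, 5/2); label the merged cluster ITYZ
final tree: (((I:-5/2,T:13/2):41/2,Y:2):5/2,Z:5/2)
total length: 63/2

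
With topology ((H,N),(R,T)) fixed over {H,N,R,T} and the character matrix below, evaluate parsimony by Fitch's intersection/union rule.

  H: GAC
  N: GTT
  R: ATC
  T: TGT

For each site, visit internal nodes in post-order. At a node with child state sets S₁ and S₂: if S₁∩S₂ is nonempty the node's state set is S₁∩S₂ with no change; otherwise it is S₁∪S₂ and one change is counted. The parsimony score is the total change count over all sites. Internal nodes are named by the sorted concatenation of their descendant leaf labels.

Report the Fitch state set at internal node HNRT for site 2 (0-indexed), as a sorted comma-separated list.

C,T

site 0, node HN: H={G} ∩ N={G} → {G} (+0)
site 0, node RT: R={A} ∪ T={T} → {A,T} (+1)
site 0, node HNRT: HN={G} ∪ RT={A,T} → {A,G,T} (+1)
site 1, node HN: H={A} ∪ N={T} → {A,T} (+1)
site 1, node RT: R={T} ∪ T={G} → {G,T} (+1)
site 1, node HNRT: HN={A,T} ∩ RT={G,T} → {T} (+0)
site 2, node HN: H={C} ∪ N={T} → {C,T} (+1)
site 2, node RT: R={C} ∪ T={T} → {C,T} (+1)
site 2, node HNRT: HN={C,T} ∩ RT={C,T} → {C,T} (+0)
per-site changes: [2, 2, 2]; total = 6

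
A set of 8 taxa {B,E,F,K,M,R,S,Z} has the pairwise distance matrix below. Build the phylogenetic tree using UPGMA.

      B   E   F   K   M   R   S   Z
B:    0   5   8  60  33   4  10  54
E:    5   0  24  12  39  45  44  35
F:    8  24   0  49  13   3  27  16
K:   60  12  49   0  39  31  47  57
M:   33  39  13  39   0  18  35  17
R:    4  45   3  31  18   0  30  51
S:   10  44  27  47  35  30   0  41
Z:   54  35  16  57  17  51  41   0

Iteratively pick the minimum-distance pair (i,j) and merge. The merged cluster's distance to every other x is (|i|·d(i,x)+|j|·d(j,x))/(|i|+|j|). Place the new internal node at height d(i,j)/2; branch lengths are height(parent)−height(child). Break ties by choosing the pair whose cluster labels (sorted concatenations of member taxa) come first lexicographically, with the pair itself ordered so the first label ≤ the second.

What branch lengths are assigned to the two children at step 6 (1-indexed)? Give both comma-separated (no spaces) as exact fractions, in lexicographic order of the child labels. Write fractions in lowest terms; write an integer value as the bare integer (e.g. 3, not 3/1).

97/30,107/6

1. join F+R (d=3) ⇒ FR; edges |F|=3/2, |R|=3/2
  updated: d(B,FR)=6, d(E,FR)=69/2, d(FR,K)=40, d(FR,M)=31/2, d(FR,S)=57/2, d(FR,Z)=67/2
2. join B+E (d=5) ⇒ BE; edges |B|=5/2, |E|=5/2
  updated: d(BE,FR)=81/4, d(BE,K)=36, d(BE,M)=36, d(BE,S)=27, d(BE,Z)=89/2
3. join FR+M (d=31/2) ⇒ FMR; edges |FR|=25/4, |M|=31/4
  updated: d(BE,FMR)=51/2, d(FMR,K)=119/3, d(FMR,S)=92/3, d(FMR,Z)=28
4. join BE+FMR (d=51/2) ⇒ BEFMR; edges |BE|=41/4, |FMR|=5
  updated: d(BEFMR,K)=191/5, d(BEFMR,S)=146/5, d(BEFMR,Z)=173/5
5. join BEFMR+S (d=146/5) ⇒ BEFMRS; edges |BEFMR|=37/20, |S|=73/5
  updated: d(BEFMRS,K)=119/3, d(BEFMRS,Z)=107/3
6. join BEFMRS+Z (d=107/3) ⇒ BEFMRSZ; edges |BEFMRS|=97/30, |Z|=107/6
  updated: d(BEFMRSZ,K)=295/7
7. join BEFMRSZ+K (d=295/7) ⇒ BEFKMRSZ; edges |BEFMRSZ|=68/21, |K|=295/14
final tree: (((((B:5/2,E:5/2):41/4,((F:3/2,R:3/2):25/4,M:31/4):5):37/20,S:73/5):97/30,Z:107/6):68/21,K:295/14)
total length: 10403/105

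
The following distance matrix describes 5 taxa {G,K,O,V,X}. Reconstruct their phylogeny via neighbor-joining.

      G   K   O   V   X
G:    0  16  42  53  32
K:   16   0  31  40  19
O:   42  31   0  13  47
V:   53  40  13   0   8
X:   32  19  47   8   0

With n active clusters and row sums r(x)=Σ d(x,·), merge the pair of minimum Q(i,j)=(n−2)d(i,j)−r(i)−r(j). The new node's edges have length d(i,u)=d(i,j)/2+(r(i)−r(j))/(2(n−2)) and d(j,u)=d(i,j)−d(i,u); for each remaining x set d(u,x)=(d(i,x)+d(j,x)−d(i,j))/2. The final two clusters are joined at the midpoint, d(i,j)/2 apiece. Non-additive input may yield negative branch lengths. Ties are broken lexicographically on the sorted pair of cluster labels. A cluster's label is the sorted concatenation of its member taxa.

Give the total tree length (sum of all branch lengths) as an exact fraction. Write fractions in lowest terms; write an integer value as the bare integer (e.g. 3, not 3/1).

iteration 1: select O,V (d=13, Q=-208); attach at lengths (29/3, 10/3); label the merged cluster OV
  updated: d(G,OV)=41, d(K,OV)=29, d(OV,X)=21
iteration 2: select G,K (d=16, Q=-121); attach at lengths (57/4, 7/4); label the merged cluster GK
  updated: d(GK,OV)=27, d(GK,X)=35/2
iteration 3: select GK,OV (d=27, Q=-131/2); attach at lengths (47/4, 61/4); label the merged cluster GKOV
  updated: d(GKOV,X)=23/4
iteration 4: select GKOV,X (d=23/4); attach at lengths (23/8, 23/8); label the merged cluster GKOVX
final tree: (((G:57/4,K:7/4):47/4,(O:29/3,V:10/3):61/4):23/8,X:23/8)
total length: 247/4

247/4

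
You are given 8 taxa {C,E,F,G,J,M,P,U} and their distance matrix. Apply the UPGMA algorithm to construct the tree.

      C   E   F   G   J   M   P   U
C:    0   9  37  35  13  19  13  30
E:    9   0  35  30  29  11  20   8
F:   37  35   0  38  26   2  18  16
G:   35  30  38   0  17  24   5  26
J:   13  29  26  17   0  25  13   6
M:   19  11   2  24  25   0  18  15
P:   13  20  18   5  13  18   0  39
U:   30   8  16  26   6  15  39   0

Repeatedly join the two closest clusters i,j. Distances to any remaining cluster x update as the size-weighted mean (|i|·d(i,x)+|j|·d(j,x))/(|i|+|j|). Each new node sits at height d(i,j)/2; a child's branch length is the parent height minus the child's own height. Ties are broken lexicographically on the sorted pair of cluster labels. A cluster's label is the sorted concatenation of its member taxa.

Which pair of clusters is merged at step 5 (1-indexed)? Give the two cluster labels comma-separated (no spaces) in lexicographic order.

iteration 1: select F,M (d=2); attach at lengths (1, 1); label the merged cluster FM
  updated: d(C,FM)=28, d(E,FM)=23, d(FM,G)=31, d(FM,J)=51/2, d(FM,P)=18, d(FM,U)=31/2
iteration 2: select G,P (d=5); attach at lengths (5/2, 5/2); label the merged cluster GP
  updated: d(C,GP)=24, d(E,GP)=25, d(FM,GP)=49/2, d(GP,J)=15, d(GP,U)=65/2
iteration 3: select J,U (d=6); attach at lengths (3, 3); label the merged cluster JU
  updated: d(C,JU)=43/2, d(E,JU)=37/2, d(FM,JU)=41/2, d(GP,JU)=95/4
iteration 4: select C,E (d=9); attach at lengths (9/2, 9/2); label the merged cluster CE
  updated: d(CE,FM)=51/2, d(CE,GP)=49/2, d(CE,JU)=20
iteration 5: select CE,JU (d=20); attach at lengths (11/2, 7); label the merged cluster CEJU
  updated: d(CEJU,FM)=23, d(CEJU,GP)=193/8
iteration 6: select CEJU,FM (d=23); attach at lengths (3/2, 21/2); label the merged cluster CEFJMU
  updated: d(CEFJMU,GP)=97/4
iteration 7: select CEFJMU,GP (d=97/4); attach at lengths (5/8, 77/8); label the merged cluster CEFGJMPU
final tree: ((((C:9/2,E:9/2):11/2,(J:3,U:3):7):3/2,(F:1,M:1):21/2):5/8,(G:5/2,P:5/2):77/8)
total length: 227/4

CE,JU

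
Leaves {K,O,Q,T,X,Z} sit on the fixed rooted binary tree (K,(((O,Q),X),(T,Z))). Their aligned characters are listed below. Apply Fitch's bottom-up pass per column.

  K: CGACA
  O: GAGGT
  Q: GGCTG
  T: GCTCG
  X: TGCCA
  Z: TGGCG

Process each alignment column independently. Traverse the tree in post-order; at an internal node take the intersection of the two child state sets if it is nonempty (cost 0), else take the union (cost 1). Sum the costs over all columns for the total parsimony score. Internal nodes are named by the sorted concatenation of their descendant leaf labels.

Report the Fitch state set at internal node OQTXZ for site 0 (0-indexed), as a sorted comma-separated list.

G,T

site 0, node OQ: O={G} ∩ Q={G} → {G} (+0)
site 0, node OQX: OQ={G} ∪ X={T} → {G,T} (+1)
site 0, node TZ: T={G} ∪ Z={T} → {G,T} (+1)
site 0, node OQTXZ: OQX={G,T} ∩ TZ={G,T} → {G,T} (+0)
site 0, node KOQTXZ: K={C} ∪ OQTXZ={G,T} → {C,G,T} (+1)
site 1, node OQ: O={A} ∪ Q={G} → {A,G} (+1)
site 1, node OQX: OQ={A,G} ∩ X={G} → {G} (+0)
site 1, node TZ: T={C} ∪ Z={G} → {C,G} (+1)
site 1, node OQTXZ: OQX={G} ∩ TZ={C,G} → {G} (+0)
site 1, node KOQTXZ: K={G} ∩ OQTXZ={G} → {G} (+0)
site 2, node OQ: O={G} ∪ Q={C} → {C,G} (+1)
site 2, node OQX: OQ={C,G} ∩ X={C} → {C} (+0)
site 2, node TZ: T={T} ∪ Z={G} → {G,T} (+1)
site 2, node OQTXZ: OQX={C} ∪ TZ={G,T} → {C,G,T} (+1)
site 2, node KOQTXZ: K={A} ∪ OQTXZ={C,G,T} → {A,C,G,T} (+1)
site 3, node OQ: O={G} ∪ Q={T} → {G,T} (+1)
site 3, node OQX: OQ={G,T} ∪ X={C} → {C,G,T} (+1)
site 3, node TZ: T={C} ∩ Z={C} → {C} (+0)
site 3, node OQTXZ: OQX={C,G,T} ∩ TZ={C} → {C} (+0)
site 3, node KOQTXZ: K={C} ∩ OQTXZ={C} → {C} (+0)
site 4, node OQ: O={T} ∪ Q={G} → {G,T} (+1)
site 4, node OQX: OQ={G,T} ∪ X={A} → {A,G,T} (+1)
site 4, node TZ: T={G} ∩ Z={G} → {G} (+0)
site 4, node OQTXZ: OQX={A,G,T} ∩ TZ={G} → {G} (+0)
site 4, node KOQTXZ: K={A} ∪ OQTXZ={G} → {A,G} (+1)
per-site changes: [3, 2, 4, 2, 3]; total = 14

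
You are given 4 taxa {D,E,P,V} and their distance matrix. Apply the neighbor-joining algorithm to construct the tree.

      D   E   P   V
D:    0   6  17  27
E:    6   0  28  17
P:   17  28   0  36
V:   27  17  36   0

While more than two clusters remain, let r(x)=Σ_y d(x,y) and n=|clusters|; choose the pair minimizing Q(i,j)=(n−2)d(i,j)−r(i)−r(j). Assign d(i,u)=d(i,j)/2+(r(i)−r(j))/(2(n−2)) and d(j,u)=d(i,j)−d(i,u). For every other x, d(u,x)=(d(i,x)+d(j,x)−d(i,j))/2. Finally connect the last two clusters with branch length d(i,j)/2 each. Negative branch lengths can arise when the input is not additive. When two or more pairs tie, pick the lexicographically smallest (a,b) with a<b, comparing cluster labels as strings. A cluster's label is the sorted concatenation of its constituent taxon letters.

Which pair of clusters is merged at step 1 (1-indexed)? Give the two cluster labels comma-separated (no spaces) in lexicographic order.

D,P

1. join D+P (d=17, Q=-97) ⇒ DP; edges |D|=3/4, |P|=65/4
  updated: d(DP,E)=17/2, d(DP,V)=23
2. join DP+E (d=17/2, Q=-97/2) ⇒ DEP; edges |DP|=29/4, |E|=5/4
  updated: d(DEP,V)=63/4
3. join DEP+V (d=63/4) ⇒ DEPV; edges |DEP|=63/8, |V|=63/8
final tree: (((D:3/4,P:65/4):29/4,E:5/4):63/8,V:63/8)
total length: 165/4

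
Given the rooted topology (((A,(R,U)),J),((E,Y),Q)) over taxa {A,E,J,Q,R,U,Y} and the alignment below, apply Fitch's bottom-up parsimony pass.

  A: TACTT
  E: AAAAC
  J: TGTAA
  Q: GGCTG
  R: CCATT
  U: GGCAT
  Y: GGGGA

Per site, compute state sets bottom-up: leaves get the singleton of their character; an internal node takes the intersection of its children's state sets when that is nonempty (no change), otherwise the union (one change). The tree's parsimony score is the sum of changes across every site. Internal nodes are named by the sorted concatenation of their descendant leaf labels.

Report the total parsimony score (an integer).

18

[col 0] RU: children R:{C}, U:{G} ∪→ {C,G}; cost 1
[col 0] ARU: children A:{T}, RU:{C,G} ∪→ {C,G,T}; cost 1
[col 0] AJRU: children ARU:{C,G,T}, J:{T} ∩→ {T}; cost 0
[col 0] EY: children E:{A}, Y:{G} ∪→ {A,G}; cost 1
[col 0] EQY: children EY:{A,G}, Q:{G} ∩→ {G}; cost 0
[col 0] AEJQRUY: children AJRU:{T}, EQY:{G} ∪→ {G,T}; cost 1
[col 1] RU: children R:{C}, U:{G} ∪→ {C,G}; cost 1
[col 1] ARU: children A:{A}, RU:{C,G} ∪→ {A,C,G}; cost 1
[col 1] AJRU: children ARU:{A,C,G}, J:{G} ∩→ {G}; cost 0
[col 1] EY: children E:{A}, Y:{G} ∪→ {A,G}; cost 1
[col 1] EQY: children EY:{A,G}, Q:{G} ∩→ {G}; cost 0
[col 1] AEJQRUY: children AJRU:{G}, EQY:{G} ∩→ {G}; cost 0
[col 2] RU: children R:{A}, U:{C} ∪→ {A,C}; cost 1
[col 2] ARU: children A:{C}, RU:{A,C} ∩→ {C}; cost 0
[col 2] AJRU: children ARU:{C}, J:{T} ∪→ {C,T}; cost 1
[col 2] EY: children E:{A}, Y:{G} ∪→ {A,G}; cost 1
[col 2] EQY: children EY:{A,G}, Q:{C} ∪→ {A,C,G}; cost 1
[col 2] AEJQRUY: children AJRU:{C,T}, EQY:{A,C,G} ∩→ {C}; cost 0
[col 3] RU: children R:{T}, U:{A} ∪→ {A,T}; cost 1
[col 3] ARU: children A:{T}, RU:{A,T} ∩→ {T}; cost 0
[col 3] AJRU: children ARU:{T}, J:{A} ∪→ {A,T}; cost 1
[col 3] EY: children E:{A}, Y:{G} ∪→ {A,G}; cost 1
[col 3] EQY: children EY:{A,G}, Q:{T} ∪→ {A,G,T}; cost 1
[col 3] AEJQRUY: children AJRU:{A,T}, EQY:{A,G,T} ∩→ {A,T}; cost 0
[col 4] RU: children R:{T}, U:{T} ∩→ {T}; cost 0
[col 4] ARU: children A:{T}, RU:{T} ∩→ {T}; cost 0
[col 4] AJRU: children ARU:{T}, J:{A} ∪→ {A,T}; cost 1
[col 4] EY: children E:{C}, Y:{A} ∪→ {A,C}; cost 1
[col 4] EQY: children EY:{A,C}, Q:{G} ∪→ {A,C,G}; cost 1
[col 4] AEJQRUY: children AJRU:{A,T}, EQY:{A,C,G} ∩→ {A}; cost 0
per-site changes: [4, 3, 4, 4, 3]; total = 18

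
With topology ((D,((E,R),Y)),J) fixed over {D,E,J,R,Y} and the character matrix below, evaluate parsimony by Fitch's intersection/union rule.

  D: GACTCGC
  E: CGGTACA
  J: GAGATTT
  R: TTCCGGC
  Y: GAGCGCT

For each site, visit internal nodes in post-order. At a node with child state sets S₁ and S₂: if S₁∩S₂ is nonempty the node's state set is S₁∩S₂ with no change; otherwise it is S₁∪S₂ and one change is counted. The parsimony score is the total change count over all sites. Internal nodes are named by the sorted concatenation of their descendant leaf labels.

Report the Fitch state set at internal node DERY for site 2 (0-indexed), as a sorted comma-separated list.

site 0, node ER: E={C} ∪ R={T} → {C,T} (+1)
site 0, node ERY: ER={C,T} ∪ Y={G} → {C,G,T} (+1)
site 0, node DERY: D={G} ∩ ERY={C,G,T} → {G} (+0)
site 0, node DEJRY: DERY={G} ∩ J={G} → {G} (+0)
site 1, node ER: E={G} ∪ R={T} → {G,T} (+1)
site 1, node ERY: ER={G,T} ∪ Y={A} → {A,G,T} (+1)
site 1, node DERY: D={A} ∩ ERY={A,G,T} → {A} (+0)
site 1, node DEJRY: DERY={A} ∩ J={A} → {A} (+0)
site 2, node ER: E={G} ∪ R={C} → {C,G} (+1)
site 2, node ERY: ER={C,G} ∩ Y={G} → {G} (+0)
site 2, node DERY: D={C} ∪ ERY={G} → {C,G} (+1)
site 2, node DEJRY: DERY={C,G} ∩ J={G} → {G} (+0)
site 3, node ER: E={T} ∪ R={C} → {C,T} (+1)
site 3, node ERY: ER={C,T} ∩ Y={C} → {C} (+0)
site 3, node DERY: D={T} ∪ ERY={C} → {C,T} (+1)
site 3, node DEJRY: DERY={C,T} ∪ J={A} → {A,C,T} (+1)
site 4, node ER: E={A} ∪ R={G} → {A,G} (+1)
site 4, node ERY: ER={A,G} ∩ Y={G} → {G} (+0)
site 4, node DERY: D={C} ∪ ERY={G} → {C,G} (+1)
site 4, node DEJRY: DERY={C,G} ∪ J={T} → {C,G,T} (+1)
site 5, node ER: E={C} ∪ R={G} → {C,G} (+1)
site 5, node ERY: ER={C,G} ∩ Y={C} → {C} (+0)
site 5, node DERY: D={G} ∪ ERY={C} → {C,G} (+1)
site 5, node DEJRY: DERY={C,G} ∪ J={T} → {C,G,T} (+1)
site 6, node ER: E={A} ∪ R={C} → {A,C} (+1)
site 6, node ERY: ER={A,C} ∪ Y={T} → {A,C,T} (+1)
site 6, node DERY: D={C} ∩ ERY={A,C,T} → {C} (+0)
site 6, node DEJRY: DERY={C} ∪ J={T} → {C,T} (+1)
per-site changes: [2, 2, 2, 3, 3, 3, 3]; total = 18

C,G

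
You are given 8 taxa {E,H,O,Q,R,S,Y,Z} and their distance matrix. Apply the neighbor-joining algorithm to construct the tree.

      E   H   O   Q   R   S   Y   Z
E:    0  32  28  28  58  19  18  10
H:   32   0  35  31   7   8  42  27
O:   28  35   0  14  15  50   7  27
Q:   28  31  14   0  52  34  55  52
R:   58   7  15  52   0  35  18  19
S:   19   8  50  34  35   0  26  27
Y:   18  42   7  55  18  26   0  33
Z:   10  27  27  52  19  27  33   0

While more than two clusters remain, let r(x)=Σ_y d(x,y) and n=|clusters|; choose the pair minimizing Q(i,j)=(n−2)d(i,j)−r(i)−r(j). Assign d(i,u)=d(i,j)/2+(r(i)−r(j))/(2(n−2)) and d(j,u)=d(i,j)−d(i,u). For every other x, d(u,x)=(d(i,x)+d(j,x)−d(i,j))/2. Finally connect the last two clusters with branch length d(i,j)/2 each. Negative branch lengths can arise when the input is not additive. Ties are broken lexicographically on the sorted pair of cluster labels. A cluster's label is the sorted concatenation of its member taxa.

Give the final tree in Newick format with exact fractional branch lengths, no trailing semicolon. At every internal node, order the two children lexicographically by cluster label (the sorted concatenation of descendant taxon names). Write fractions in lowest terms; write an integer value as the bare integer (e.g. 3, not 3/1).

iteration 1: select O,Q (d=14, Q=-358); attach at lengths (-1/2, 29/2); label the merged cluster OQ
  updated: d(E,OQ)=21, d(H,OQ)=26, d(OQ,R)=53/2, d(OQ,S)=35, d(OQ,Y)=24, d(OQ,Z)=65/2
iteration 2: select H,R (d=7, Q=-541/2); attach at lengths (27/20, 113/20); label the merged cluster HR
  updated: d(E,HR)=83/2, d(HR,OQ)=91/4, d(HR,S)=18, d(HR,Y)=53/2, d(HR,Z)=39/2
iteration 3: select E,Z (d=10, Q=-383/2); attach at lengths (55/16, 105/16); label the merged cluster EZ
  updated: d(EZ,HR)=51/2, d(EZ,OQ)=87/4, d(EZ,S)=18, d(EZ,Y)=41/2
iteration 4: select HR,S (d=18, Q=-543/4); attach at lengths (199/24, 233/24); label the merged cluster HRS
  updated: d(EZ,HRS)=51/4, d(HRS,OQ)=159/8, d(HRS,Y)=69/4
iteration 5: select EZ,HRS (d=51/4, Q=-635/8); attach at lengths (245/32, 163/32); label the merged cluster EHRSZ
  updated: d(EHRSZ,OQ)=231/16, d(EHRSZ,Y)=25/2
iteration 6: select EHRSZ,OQ (d=231/16, Q=-815/16); attach at lengths (47/32, 415/32); label the merged cluster EHOQRSZ
  updated: d(EHOQRSZ,Y)=353/32
iteration 7: select EHOQRSZ,Y (d=353/32); attach at lengths (353/64, 353/64); label the merged cluster EHOQRSYZ
final tree: ((((E:55/16,Z:105/16):245/32,((H:27/20,R:113/20):199/24,S:233/24):163/32):47/32,(O:-1/2,Q:29/2):415/32):353/64,Y:353/64)
total length: 2791/32

((((E:55/16,Z:105/16):245/32,((H:27/20,R:113/20):199/24,S:233/24):163/32):47/32,(O:-1/2,Q:29/2):415/32):353/64,Y:353/64)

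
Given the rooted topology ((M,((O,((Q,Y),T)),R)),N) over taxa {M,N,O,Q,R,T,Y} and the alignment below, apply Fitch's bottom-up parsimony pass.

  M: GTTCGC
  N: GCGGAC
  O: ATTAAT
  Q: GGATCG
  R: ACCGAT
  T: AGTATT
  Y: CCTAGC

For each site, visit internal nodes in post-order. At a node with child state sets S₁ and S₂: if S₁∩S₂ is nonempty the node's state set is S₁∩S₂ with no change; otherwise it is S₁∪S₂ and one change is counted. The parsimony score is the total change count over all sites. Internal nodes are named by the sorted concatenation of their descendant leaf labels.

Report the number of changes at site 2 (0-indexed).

site 0, node QY: Q={G} ∪ Y={C} → {C,G} (+1)
site 0, node QTY: QY={C,G} ∪ T={A} → {A,C,G} (+1)
site 0, node OQTY: O={A} ∩ QTY={A,C,G} → {A} (+0)
site 0, node OQRTY: OQTY={A} ∩ R={A} → {A} (+0)
site 0, node MOQRTY: M={G} ∪ OQRTY={A} → {A,G} (+1)
site 0, node MNOQRTY: MOQRTY={A,G} ∩ N={G} → {G} (+0)
site 1, node QY: Q={G} ∪ Y={C} → {C,G} (+1)
site 1, node QTY: QY={C,G} ∩ T={G} → {G} (+0)
site 1, node OQTY: O={T} ∪ QTY={G} → {G,T} (+1)
site 1, node OQRTY: OQTY={G,T} ∪ R={C} → {C,G,T} (+1)
site 1, node MOQRTY: M={T} ∩ OQRTY={C,G,T} → {T} (+0)
site 1, node MNOQRTY: MOQRTY={T} ∪ N={C} → {C,T} (+1)
site 2, node QY: Q={A} ∪ Y={T} → {A,T} (+1)
site 2, node QTY: QY={A,T} ∩ T={T} → {T} (+0)
site 2, node OQTY: O={T} ∩ QTY={T} → {T} (+0)
site 2, node OQRTY: OQTY={T} ∪ R={C} → {C,T} (+1)
site 2, node MOQRTY: M={T} ∩ OQRTY={C,T} → {T} (+0)
site 2, node MNOQRTY: MOQRTY={T} ∪ N={G} → {G,T} (+1)
site 3, node QY: Q={T} ∪ Y={A} → {A,T} (+1)
site 3, node QTY: QY={A,T} ∩ T={A} → {A} (+0)
site 3, node OQTY: O={A} ∩ QTY={A} → {A} (+0)
site 3, node OQRTY: OQTY={A} ∪ R={G} → {A,G} (+1)
site 3, node MOQRTY: M={C} ∪ OQRTY={A,G} → {A,C,G} (+1)
site 3, node MNOQRTY: MOQRTY={A,C,G} ∩ N={G} → {G} (+0)
site 4, node QY: Q={C} ∪ Y={G} → {C,G} (+1)
site 4, node QTY: QY={C,G} ∪ T={T} → {C,G,T} (+1)
site 4, node OQTY: O={A} ∪ QTY={C,G,T} → {A,C,G,T} (+1)
site 4, node OQRTY: OQTY={A,C,G,T} ∩ R={A} → {A} (+0)
site 4, node MOQRTY: M={G} ∪ OQRTY={A} → {A,G} (+1)
site 4, node MNOQRTY: MOQRTY={A,G} ∩ N={A} → {A} (+0)
site 5, node QY: Q={G} ∪ Y={C} → {C,G} (+1)
site 5, node QTY: QY={C,G} ∪ T={T} → {C,G,T} (+1)
site 5, node OQTY: O={T} ∩ QTY={C,G,T} → {T} (+0)
site 5, node OQRTY: OQTY={T} ∩ R={T} → {T} (+0)
site 5, node MOQRTY: M={C} ∪ OQRTY={T} → {C,T} (+1)
site 5, node MNOQRTY: MOQRTY={C,T} ∩ N={C} → {C} (+0)
per-site changes: [3, 4, 3, 3, 4, 3]; total = 20

3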